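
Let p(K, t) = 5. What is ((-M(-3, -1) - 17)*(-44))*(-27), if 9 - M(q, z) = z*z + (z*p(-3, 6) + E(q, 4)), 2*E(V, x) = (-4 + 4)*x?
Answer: -35640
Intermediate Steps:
E(V, x) = 0 (E(V, x) = ((-4 + 4)*x)/2 = (0*x)/2 = (1/2)*0 = 0)
M(q, z) = 9 - z**2 - 5*z (M(q, z) = 9 - (z*z + (z*5 + 0)) = 9 - (z**2 + (5*z + 0)) = 9 - (z**2 + 5*z) = 9 + (-z**2 - 5*z) = 9 - z**2 - 5*z)
((-M(-3, -1) - 17)*(-44))*(-27) = ((-(9 - 1*(-1)**2 - 5*(-1)) - 17)*(-44))*(-27) = ((-(9 - 1*1 + 5) - 17)*(-44))*(-27) = ((-(9 - 1 + 5) - 17)*(-44))*(-27) = ((-1*13 - 17)*(-44))*(-27) = ((-13 - 17)*(-44))*(-27) = -30*(-44)*(-27) = 1320*(-27) = -35640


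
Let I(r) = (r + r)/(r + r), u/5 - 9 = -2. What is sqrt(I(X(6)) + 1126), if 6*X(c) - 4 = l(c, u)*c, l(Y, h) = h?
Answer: 7*sqrt(23) ≈ 33.571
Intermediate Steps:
u = 35 (u = 45 + 5*(-2) = 45 - 10 = 35)
X(c) = 2/3 + 35*c/6 (X(c) = 2/3 + (35*c)/6 = 2/3 + 35*c/6)
I(r) = 1 (I(r) = (2*r)/((2*r)) = (2*r)*(1/(2*r)) = 1)
sqrt(I(X(6)) + 1126) = sqrt(1 + 1126) = sqrt(1127) = 7*sqrt(23)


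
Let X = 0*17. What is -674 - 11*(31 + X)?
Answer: -1015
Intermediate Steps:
X = 0
-674 - 11*(31 + X) = -674 - 11*(31 + 0) = -674 - 11*31 = -674 - 1*341 = -674 - 341 = -1015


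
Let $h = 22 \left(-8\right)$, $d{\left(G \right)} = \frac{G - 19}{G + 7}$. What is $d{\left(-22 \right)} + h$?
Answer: $- \frac{2599}{15} \approx -173.27$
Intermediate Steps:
$d{\left(G \right)} = \frac{-19 + G}{7 + G}$
$h = -176$
$d{\left(-22 \right)} + h = \frac{-19 - 22}{7 - 22} - 176 = \frac{1}{-15} \left(-41\right) - 176 = \left(- \frac{1}{15}\right) \left(-41\right) - 176 = \frac{41}{15} - 176 = - \frac{2599}{15}$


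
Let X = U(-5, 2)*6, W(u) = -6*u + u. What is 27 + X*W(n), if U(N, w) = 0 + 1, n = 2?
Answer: -33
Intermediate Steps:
U(N, w) = 1
W(u) = -5*u
X = 6 (X = 1*6 = 6)
27 + X*W(n) = 27 + 6*(-5*2) = 27 + 6*(-10) = 27 - 60 = -33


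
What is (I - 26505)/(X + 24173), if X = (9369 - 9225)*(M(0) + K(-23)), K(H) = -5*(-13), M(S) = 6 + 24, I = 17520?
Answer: -8985/37853 ≈ -0.23737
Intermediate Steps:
M(S) = 30
K(H) = 65
X = 13680 (X = (9369 - 9225)*(30 + 65) = 144*95 = 13680)
(I - 26505)/(X + 24173) = (17520 - 26505)/(13680 + 24173) = -8985/37853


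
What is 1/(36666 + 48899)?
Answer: 1/85565 ≈ 1.1687e-5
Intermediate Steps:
1/(36666 + 48899) = 1/85565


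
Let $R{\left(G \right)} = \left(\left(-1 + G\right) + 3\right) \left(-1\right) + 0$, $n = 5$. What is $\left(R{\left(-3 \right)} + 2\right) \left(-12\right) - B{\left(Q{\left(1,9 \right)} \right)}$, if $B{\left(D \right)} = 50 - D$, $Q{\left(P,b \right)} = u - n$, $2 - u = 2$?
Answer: $-91$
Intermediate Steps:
$u = 0$ ($u = 2 - 2 = 0$)
$Q{\left(P,b \right)} = -5$ ($Q{\left(P,b \right)} = 0 - 5 = -5$)
$R{\left(G \right)} = -2 - G$ ($R{\left(G \right)} = \left(2 + G\right) \left(-1\right) + 0 = \left(-2 - G\right) + 0 = -2 - G$)
$\left(R{\left(-3 \right)} + 2\right) \left(-12\right) - B{\left(Q{\left(1,9 \right)} \right)} = \left(\left(-2 - -3\right) + 2\right) \left(-12\right) - \left(50 - -5\right) = \left(\left(-2 + 3\right) + 2\right) \left(-12\right) - \left(50 + 5\right) = \left(1 + 2\right) \left(-12\right) - 55 = 3 \left(-12\right) - 55 = -36 - 55 = -91$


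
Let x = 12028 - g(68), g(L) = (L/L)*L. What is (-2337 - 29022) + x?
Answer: -19399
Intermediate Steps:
g(L) = L (g(L) = 1*L = L)
x = 11960 (x = 12028 - 1*68 = 12028 - 68 = 11960)
(-2337 - 29022) + x = (-2337 - 29022) + 11960 = -31359 + 11960 = -19399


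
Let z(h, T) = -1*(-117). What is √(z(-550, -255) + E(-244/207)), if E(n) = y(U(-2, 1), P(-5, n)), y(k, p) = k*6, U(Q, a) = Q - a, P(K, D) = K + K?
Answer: 3*√11 ≈ 9.9499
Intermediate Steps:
P(K, D) = 2*K
z(h, T) = 117
y(k, p) = 6*k
E(n) = -18 (E(n) = 6*(-2 - 1*1) = 6*(-2 - 1) = 6*(-3) = -18)
√(z(-550, -255) + E(-244/207)) = √(117 - 18) = √99 = 3*√11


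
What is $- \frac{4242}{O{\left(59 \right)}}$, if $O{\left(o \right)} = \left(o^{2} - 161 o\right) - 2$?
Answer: $\frac{303}{430} \approx 0.70465$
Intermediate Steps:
$O{\left(o \right)} = -2 + o^{2} - 161 o$
$- \frac{4242}{O{\left(59 \right)}} = - \frac{4242}{-2 + 59^{2} - 9499} = - \frac{4242}{-2 + 3481 - 9499} = - \frac{4242}{-6020} = \left(-4242\right) \left(- \frac{1}{6020}\right) = \frac{303}{430}$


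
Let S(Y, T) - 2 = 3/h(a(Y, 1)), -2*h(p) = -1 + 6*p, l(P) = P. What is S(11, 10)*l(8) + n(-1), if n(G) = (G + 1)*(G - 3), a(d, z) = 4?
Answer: 320/23 ≈ 13.913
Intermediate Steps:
h(p) = ½ - 3*p (h(p) = -(-1 + 6*p)/2 = ½ - 3*p)
n(G) = (1 + G)*(-3 + G)
S(Y, T) = 40/23 (S(Y, T) = 2 + 3/(½ - 3*4) = 2 + 3/(½ - 12) = 2 + 3/(-23/2) = 2 + 3*(-2/23) = 2 - 6/23 = 40/23)
S(11, 10)*l(8) + n(-1) = (40/23)*8 + (-3 + (-1)² - 2*(-1)) = 320/23 + (-3 + 1 + 2) = 320/23 + 0 = 320/23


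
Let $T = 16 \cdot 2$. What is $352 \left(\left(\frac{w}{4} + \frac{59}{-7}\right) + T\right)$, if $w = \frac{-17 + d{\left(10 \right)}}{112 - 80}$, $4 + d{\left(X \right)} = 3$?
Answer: $\frac{115467}{14} \approx 8247.6$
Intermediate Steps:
$d{\left(X \right)} = -1$ ($d{\left(X \right)} = -4 + 3 = -1$)
$T = 32$
$w = - \frac{9}{16}$ ($w = \frac{-17 - 1}{112 - 80} = - \frac{18}{32} = \left(-18\right) \frac{1}{32} = - \frac{9}{16} \approx -0.5625$)
$352 \left(\left(\frac{w}{4} + \frac{59}{-7}\right) + T\right) = 352 \left(\left(- \frac{9}{16 \cdot 4} + \frac{59}{-7}\right) + 32\right) = 352 \left(\left(\left(- \frac{9}{16}\right) \frac{1}{4} + 59 \left(- \frac{1}{7}\right)\right) + 32\right) = 352 \left(\left(- \frac{9}{64} - \frac{59}{7}\right) + 32\right) = 352 \left(- \frac{3839}{448} + 32\right) = 352 \cdot \frac{10497}{448} = \frac{115467}{14}$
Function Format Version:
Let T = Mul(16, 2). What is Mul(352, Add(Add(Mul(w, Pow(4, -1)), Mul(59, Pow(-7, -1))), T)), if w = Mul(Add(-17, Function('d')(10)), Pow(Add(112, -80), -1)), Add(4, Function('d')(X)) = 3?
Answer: Rational(115467, 14) ≈ 8247.6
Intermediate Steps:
Function('d')(X) = -1 (Function('d')(X) = Add(-4, 3) = -1)
T = 32
w = Rational(-9, 16) (w = Mul(Add(-17, -1), Pow(Add(112, -80), -1)) = Mul(-18, Pow(32, -1)) = Mul(-18, Rational(1, 32)) = Rational(-9, 16) ≈ -0.56250)
Mul(352, Add(Add(Mul(w, Pow(4, -1)), Mul(59, Pow(-7, -1))), T)) = Mul(352, Add(Add(Mul(Rational(-9, 16), Pow(4, -1)), Mul(59, Pow(-7, -1))), 32)) = Mul(352, Add(Add(Mul(Rational(-9, 16), Rational(1, 4)), Mul(59, Rational(-1, 7))), 32)) = Mul(352, Add(Add(Rational(-9, 64), Rational(-59, 7)), 32)) = Mul(352, Add(Rational(-3839, 448), 32)) = Mul(352, Rational(10497, 448)) = Rational(115467, 14)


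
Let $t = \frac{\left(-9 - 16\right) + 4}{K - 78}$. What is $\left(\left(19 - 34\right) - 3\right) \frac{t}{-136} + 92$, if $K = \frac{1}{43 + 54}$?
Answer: $\frac{47344973}{514420} \approx 92.036$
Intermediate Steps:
$K = \frac{1}{97} \approx 0.010309$
$t = \frac{2037}{7565}$ ($t = \frac{\left(-9 - 16\right) + 4}{\frac{1}{97} - 78} = \frac{\left(-9 - 16\right) + 4}{- \frac{7565}{97}} = \left(-25 + 4\right) \left(- \frac{97}{7565}\right) = \left(-21\right) \left(- \frac{97}{7565}\right) = \frac{2037}{7565} \approx 0.26927$)
$\left(\left(19 - 34\right) - 3\right) \frac{t}{-136} + 92 = \left(\left(19 - 34\right) - 3\right) \frac{2037}{7565 \left(-136\right)} + 92 = \left(-15 - 3\right) \frac{2037}{7565} \left(- \frac{1}{136}\right) + 92 = \left(-18\right) \left(- \frac{2037}{1028840}\right) + 92 = \frac{18333}{514420} + 92 = \frac{47344973}{514420}$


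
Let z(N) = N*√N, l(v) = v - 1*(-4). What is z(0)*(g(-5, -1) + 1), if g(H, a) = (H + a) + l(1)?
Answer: 0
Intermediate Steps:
l(v) = 4 + v (l(v) = v + 4 = 4 + v)
g(H, a) = 5 + H + a (g(H, a) = (H + a) + (4 + 1) = (H + a) + 5 = 5 + H + a)
z(N) = N^(3/2)
z(0)*(g(-5, -1) + 1) = 0^(3/2)*((5 - 5 - 1) + 1) = 0*(-1 + 1) = 0*0 = 0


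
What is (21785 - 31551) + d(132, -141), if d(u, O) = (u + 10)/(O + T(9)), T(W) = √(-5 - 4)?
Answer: -32377627/3315 - 71*I/3315 ≈ -9767.0 - 0.021418*I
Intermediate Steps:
T(W) = 3*I (T(W) = √(-9) = 3*I)
d(u, O) = (10 + u)/(O + 3*I) (d(u, O) = (u + 10)/(O + 3*I) = (10 + u)/(O + 3*I))
(21785 - 31551) + d(132, -141) = (21785 - 31551) + (10 + 132)/(-141 + 3*I) = -9766 + ((-141 - 3*I)/19890)*142 = -9766 + 71*(-141 - 3*I)/9945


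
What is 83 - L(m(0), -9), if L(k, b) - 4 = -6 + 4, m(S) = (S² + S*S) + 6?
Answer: 81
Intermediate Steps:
m(S) = 6 + 2*S² (m(S) = (S² + S²) + 6 = 2*S² + 6 = 6 + 2*S²)
L(k, b) = 2 (L(k, b) = 4 + (-6 + 4) = 4 - 2 = 2)
83 - L(m(0), -9) = 83 - 1*2 = 83 - 2 = 81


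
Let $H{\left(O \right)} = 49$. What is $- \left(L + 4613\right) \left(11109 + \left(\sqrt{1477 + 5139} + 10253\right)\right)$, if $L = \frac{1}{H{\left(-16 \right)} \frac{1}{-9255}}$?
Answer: $- \frac{4630897084}{49} - \frac{433564 \sqrt{1654}}{49} \approx -9.4868 \cdot 10^{7}$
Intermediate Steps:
$L = - \frac{9255}{49}$ ($L = \frac{1}{49 \frac{1}{-9255}} = \frac{1}{49 \left(- \frac{1}{9255}\right)} = \frac{1}{- \frac{49}{9255}} = - \frac{9255}{49} \approx -188.88$)
$- \left(L + 4613\right) \left(11109 + \left(\sqrt{1477 + 5139} + 10253\right)\right) = - \left(- \frac{9255}{49} + 4613\right) \left(11109 + \left(\sqrt{1477 + 5139} + 10253\right)\right) = - \frac{216782 \left(11109 + \left(\sqrt{6616} + 10253\right)\right)}{49} = - \frac{216782 \left(11109 + \left(2 \sqrt{1654} + 10253\right)\right)}{49} = - \frac{216782 \left(11109 + \left(10253 + 2 \sqrt{1654}\right)\right)}{49} = - \frac{216782 \left(21362 + 2 \sqrt{1654}\right)}{49} = - (\frac{4630897084}{49} + \frac{433564 \sqrt{1654}}{49}) = - \frac{4630897084}{49} - \frac{433564 \sqrt{1654}}{49}$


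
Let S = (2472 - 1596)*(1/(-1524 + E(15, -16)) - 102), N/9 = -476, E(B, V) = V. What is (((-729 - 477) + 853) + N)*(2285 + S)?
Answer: 155436941918/385 ≈ 4.0373e+8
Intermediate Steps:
N = -4284 (N = 9*(-476) = -4284)
S = -34400739/385 (S = (2472 - 1596)*(1/(-1524 - 16) - 102) = 876*(1/(-1540) - 102) = 876*(-1/1540 - 102) = 876*(-157081/1540) = -34400739/385 ≈ -89353.)
(((-729 - 477) + 853) + N)*(2285 + S) = (((-729 - 477) + 853) - 4284)*(2285 - 34400739/385) = ((-1206 + 853) - 4284)*(-33521014/385) = (-353 - 4284)*(-33521014/385) = -4637*(-33521014/385) = 155436941918/385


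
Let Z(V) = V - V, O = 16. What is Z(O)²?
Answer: 0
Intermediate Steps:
Z(V) = 0
Z(O)² = 0² = 0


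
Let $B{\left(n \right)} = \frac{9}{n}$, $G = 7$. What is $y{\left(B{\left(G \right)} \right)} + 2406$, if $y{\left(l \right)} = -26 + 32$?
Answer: $2412$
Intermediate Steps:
$y{\left(l \right)} = 6$
$y{\left(B{\left(G \right)} \right)} + 2406 = 6 + 2406 = 2412$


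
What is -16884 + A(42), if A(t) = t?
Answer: -16842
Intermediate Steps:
-16884 + A(42) = -16884 + 42 = -16842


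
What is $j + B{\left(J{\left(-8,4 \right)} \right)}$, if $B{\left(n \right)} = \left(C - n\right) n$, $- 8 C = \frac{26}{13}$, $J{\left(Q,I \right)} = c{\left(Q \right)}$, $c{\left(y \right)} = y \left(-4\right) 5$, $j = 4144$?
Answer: $-21496$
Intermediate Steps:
$c{\left(y \right)} = - 20 y$ ($c{\left(y \right)} = - 4 y 5 = - 20 y$)
$J{\left(Q,I \right)} = - 20 Q$
$C = - \frac{1}{4}$ ($C = - \frac{26 \cdot \frac{1}{13}}{8} = \left(- \frac{1}{8}\right) 2 = - \frac{1}{4} \approx -0.25$)
$B{\left(n \right)} = n \left(- \frac{1}{4} - n\right)$ ($B{\left(n \right)} = \left(- \frac{1}{4} - n\right) n = n \left(- \frac{1}{4} - n\right)$)
$j + B{\left(J{\left(-8,4 \right)} \right)} = 4144 - \left(-20\right) \left(-8\right) \left(\frac{1}{4} - -160\right) = 4144 - 160 \left(\frac{1}{4} + 160\right) = 4144 - 160 \cdot \frac{641}{4} = 4144 - 25640 = -21496$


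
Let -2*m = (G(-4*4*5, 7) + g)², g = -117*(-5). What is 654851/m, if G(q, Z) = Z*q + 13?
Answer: -654851/722 ≈ -907.00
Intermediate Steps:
G(q, Z) = 13 + Z*q
g = 585
m = -722 (m = -((13 + 7*(-4*4*5)) + 585)²/2 = -((13 + 7*(-16*5)) + 585)²/2 = -((13 + 7*(-80)) + 585)²/2 = -((13 - 560) + 585)²/2 = -(-547 + 585)²/2 = -½*38² = -½*1444 = -722)
654851/m = 654851/(-722) = 654851*(-1/722) = -654851/722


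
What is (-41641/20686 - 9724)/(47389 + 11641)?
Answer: -40238461/244218916 ≈ -0.16476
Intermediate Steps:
(-41641/20686 - 9724)/(47389 + 11641) = (-41641*1/20686 - 9724)/59030 = (-41641/20686 - 9724)*(1/59030) = -201192305/20686*1/59030 = -40238461/244218916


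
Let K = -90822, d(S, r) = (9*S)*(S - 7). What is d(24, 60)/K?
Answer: -612/15137 ≈ -0.040431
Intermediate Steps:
d(S, r) = 9*S*(-7 + S) (d(S, r) = (9*S)*(-7 + S) = 9*S*(-7 + S))
d(24, 60)/K = (9*24*(-7 + 24))/(-90822) = (9*24*17)*(-1/90822) = 3672*(-1/90822) = -612/15137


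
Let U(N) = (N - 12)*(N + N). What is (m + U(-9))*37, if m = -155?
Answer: 8251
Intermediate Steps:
U(N) = 2*N*(-12 + N) (U(N) = (-12 + N)*(2*N) = 2*N*(-12 + N))
(m + U(-9))*37 = (-155 + 2*(-9)*(-12 - 9))*37 = (-155 + 2*(-9)*(-21))*37 = (-155 + 378)*37 = 223*37 = 8251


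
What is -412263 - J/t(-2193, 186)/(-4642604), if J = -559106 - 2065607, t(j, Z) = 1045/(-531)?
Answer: -2000101282507737/4851521180 ≈ -4.1226e+5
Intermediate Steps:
t(j, Z) = -1045/531 (t(j, Z) = 1045*(-1/531) = -1045/531)
J = -2624713
-412263 - J/t(-2193, 186)/(-4642604) = -412263 - (-2624713/(-1045/531))/(-4642604) = -412263 - (-2624713*(-531/1045))*(-1)/4642604 = -412263 - 1393722603*(-1)/(1045*4642604) = -412263 - 1*(-1393722603/4851521180) = -412263 + 1393722603/4851521180 = -2000101282507737/4851521180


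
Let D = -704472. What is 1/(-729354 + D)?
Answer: -1/1433826 ≈ -6.9744e-7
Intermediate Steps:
1/(-729354 + D) = 1/(-729354 - 704472) = 1/(-1433826) = -1/1433826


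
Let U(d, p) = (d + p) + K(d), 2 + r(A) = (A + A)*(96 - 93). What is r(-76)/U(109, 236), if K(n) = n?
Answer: -229/227 ≈ -1.0088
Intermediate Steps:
r(A) = -2 + 6*A (r(A) = -2 + (A + A)*(96 - 93) = -2 + (2*A)*3 = -2 + 6*A)
U(d, p) = p + 2*d (U(d, p) = (d + p) + d = p + 2*d)
r(-76)/U(109, 236) = (-2 + 6*(-76))/(236 + 2*109) = (-2 - 456)/(236 + 218) = -458/454 = -458*1/454 = -229/227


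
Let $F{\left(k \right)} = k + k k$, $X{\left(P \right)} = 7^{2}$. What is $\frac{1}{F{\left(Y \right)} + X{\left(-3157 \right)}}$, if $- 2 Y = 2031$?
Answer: $\frac{4}{4121095} \approx 9.7062 \cdot 10^{-7}$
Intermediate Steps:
$X{\left(P \right)} = 49$
$Y = - \frac{2031}{2}$ ($Y = \left(- \frac{1}{2}\right) 2031 = - \frac{2031}{2} \approx -1015.5$)
$F{\left(k \right)} = k + k^{2}$
$\frac{1}{F{\left(Y \right)} + X{\left(-3157 \right)}} = \frac{1}{- \frac{2031 \left(1 - \frac{2031}{2}\right)}{2} + 49} = \frac{1}{\left(- \frac{2031}{2}\right) \left(- \frac{2029}{2}\right) + 49} = \frac{1}{\frac{4120899}{4} + 49} = \frac{1}{\frac{4121095}{4}} = \frac{4}{4121095}$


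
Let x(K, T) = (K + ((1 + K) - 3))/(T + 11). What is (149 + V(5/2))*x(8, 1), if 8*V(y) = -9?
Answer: 8281/48 ≈ 172.52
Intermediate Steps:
V(y) = -9/8 (V(y) = (1/8)*(-9) = -9/8)
x(K, T) = (-2 + 2*K)/(11 + T) (x(K, T) = (K + (-2 + K))/(11 + T) = (-2 + 2*K)/(11 + T))
(149 + V(5/2))*x(8, 1) = (149 - 9/8)*(2*(-1 + 8)/(11 + 1)) = 1183*(2*7/12)/8 = 1183*(2*(1/12)*7)/8 = (1183/8)*(7/6) = 8281/48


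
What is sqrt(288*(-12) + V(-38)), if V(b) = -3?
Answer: I*sqrt(3459) ≈ 58.813*I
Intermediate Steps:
sqrt(288*(-12) + V(-38)) = sqrt(288*(-12) - 3) = sqrt(-3456 - 3) = sqrt(-3459) = I*sqrt(3459)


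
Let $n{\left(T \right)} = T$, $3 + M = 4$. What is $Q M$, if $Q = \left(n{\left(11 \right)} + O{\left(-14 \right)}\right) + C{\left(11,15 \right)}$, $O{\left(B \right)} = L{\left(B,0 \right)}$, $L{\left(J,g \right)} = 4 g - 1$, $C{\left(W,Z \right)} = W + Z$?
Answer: $36$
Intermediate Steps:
$M = 1$ ($M = -3 + 4 = 1$)
$L{\left(J,g \right)} = -1 + 4 g$
$O{\left(B \right)} = -1$ ($O{\left(B \right)} = -1 + 4 \cdot 0 = -1 + 0 = -1$)
$Q = 36$ ($Q = \left(11 - 1\right) + \left(11 + 15\right) = 10 + 26 = 36$)
$Q M = 36 \cdot 1 = 36$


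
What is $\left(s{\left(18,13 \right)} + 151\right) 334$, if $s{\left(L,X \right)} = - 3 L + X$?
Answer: $36740$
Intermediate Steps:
$s{\left(L,X \right)} = X - 3 L$
$\left(s{\left(18,13 \right)} + 151\right) 334 = \left(\left(13 - 54\right) + 151\right) 334 = \left(-41 + 151\right) 334 = 110 \cdot 334 = 36740$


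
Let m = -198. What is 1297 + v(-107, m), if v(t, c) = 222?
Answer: 1519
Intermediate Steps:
1297 + v(-107, m) = 1297 + 222 = 1519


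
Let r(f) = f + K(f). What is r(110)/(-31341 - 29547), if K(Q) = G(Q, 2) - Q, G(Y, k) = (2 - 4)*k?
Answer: 1/15222 ≈ 6.5694e-5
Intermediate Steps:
G(Y, k) = -2*k
K(Q) = -4 - Q (K(Q) = -2*2 - Q = -4 - Q)
r(f) = -4 (r(f) = f + (-4 - f) = -4)
r(110)/(-31341 - 29547) = -4/(-31341 - 29547) = -4/(-60888) = -4*(-1/60888) = 1/15222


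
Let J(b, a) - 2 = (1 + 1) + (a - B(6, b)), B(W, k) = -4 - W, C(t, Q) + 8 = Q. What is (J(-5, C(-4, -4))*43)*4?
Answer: 344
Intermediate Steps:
C(t, Q) = -8 + Q
J(b, a) = 14 + a (J(b, a) = 2 + ((1 + 1) + (a - (-4 - 1*6))) = 2 + (2 + (a - (-4 - 6))) = 2 + (2 + (a - 1*(-10))) = 2 + (2 + (a + 10)) = 2 + (2 + (10 + a)) = 2 + (12 + a) = 14 + a)
(J(-5, C(-4, -4))*43)*4 = ((14 + (-8 - 4))*43)*4 = ((14 - 12)*43)*4 = (2*43)*4 = 86*4 = 344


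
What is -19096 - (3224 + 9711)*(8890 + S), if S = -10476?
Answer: 20495814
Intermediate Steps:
-19096 - (3224 + 9711)*(8890 + S) = -19096 - (3224 + 9711)*(8890 - 10476) = -19096 - 12935*(-1586) = -19096 - 1*(-20514910) = -19096 + 20514910 = 20495814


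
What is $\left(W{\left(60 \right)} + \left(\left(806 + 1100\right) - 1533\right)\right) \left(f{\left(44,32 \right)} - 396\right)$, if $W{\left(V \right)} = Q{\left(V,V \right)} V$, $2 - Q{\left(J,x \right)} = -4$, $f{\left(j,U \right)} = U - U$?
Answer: $-290268$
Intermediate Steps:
$f{\left(j,U \right)} = 0$
$Q{\left(J,x \right)} = 6$ ($Q{\left(J,x \right)} = 2 - -4 = 2 + 4 = 6$)
$W{\left(V \right)} = 6 V$
$\left(W{\left(60 \right)} + \left(\left(806 + 1100\right) - 1533\right)\right) \left(f{\left(44,32 \right)} - 396\right) = \left(6 \cdot 60 + \left(\left(806 + 1100\right) - 1533\right)\right) \left(0 - 396\right) = \left(360 + \left(1906 - 1533\right)\right) \left(-396\right) = \left(360 + 373\right) \left(-396\right) = 733 \left(-396\right) = -290268$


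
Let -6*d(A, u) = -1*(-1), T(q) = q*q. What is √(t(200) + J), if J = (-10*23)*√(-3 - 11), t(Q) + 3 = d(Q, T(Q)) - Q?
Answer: √(-7314 - 8280*I*√14)/6 ≈ 18.454 - 23.317*I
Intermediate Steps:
T(q) = q²
d(A, u) = -⅙ (d(A, u) = -(-1)*(-1)/6 = -⅙*1 = -⅙)
t(Q) = -19/6 - Q (t(Q) = -3 + (-⅙ - Q) = -19/6 - Q)
J = -230*I*√14 ≈ -860.58*I
√(t(200) + J) = √((-19/6 - 1*200) - 230*I*√14) = √((-19/6 - 200) - 230*I*√14) = √(-1219/6 - 230*I*√14)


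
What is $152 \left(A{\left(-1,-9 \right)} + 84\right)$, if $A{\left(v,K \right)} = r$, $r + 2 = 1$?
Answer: $12616$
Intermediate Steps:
$r = -1$ ($r = -2 + 1 = -1$)
$A{\left(v,K \right)} = -1$
$152 \left(A{\left(-1,-9 \right)} + 84\right) = 152 \left(-1 + 84\right) = 152 \cdot 83 = 12616$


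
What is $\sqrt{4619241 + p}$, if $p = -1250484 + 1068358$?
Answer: $\sqrt{4437115} \approx 2106.4$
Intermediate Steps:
$p = -182126$
$\sqrt{4619241 + p} = \sqrt{4619241 - 182126} = \sqrt{4437115}$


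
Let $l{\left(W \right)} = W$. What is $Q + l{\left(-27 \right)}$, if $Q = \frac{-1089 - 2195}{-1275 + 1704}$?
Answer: $- \frac{14867}{429} \approx -34.655$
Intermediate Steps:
$Q = - \frac{3284}{429} \approx -7.655$
$Q + l{\left(-27 \right)} = - \frac{3284}{429} - 27 = - \frac{14867}{429}$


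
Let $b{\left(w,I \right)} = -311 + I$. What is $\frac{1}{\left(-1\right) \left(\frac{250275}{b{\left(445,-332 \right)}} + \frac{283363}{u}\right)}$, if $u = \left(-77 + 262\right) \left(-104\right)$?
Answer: $\frac{12371320}{4997493409} \approx 0.0024755$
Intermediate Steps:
$u = -19240$ ($u = 185 \left(-104\right) = -19240$)
$\frac{1}{\left(-1\right) \left(\frac{250275}{b{\left(445,-332 \right)}} + \frac{283363}{u}\right)} = \frac{1}{\left(-1\right) \left(\frac{250275}{-311 - 332} + \frac{283363}{-19240}\right)} = \frac{1}{\left(-1\right) \left(\frac{250275}{-643} + 283363 \left(- \frac{1}{19240}\right)\right)} = \frac{1}{\left(-1\right) \left(250275 \left(- \frac{1}{643}\right) - \frac{283363}{19240}\right)} = \frac{1}{\left(-1\right) \left(- \frac{250275}{643} - \frac{283363}{19240}\right)} = \frac{1}{\left(-1\right) \left(- \frac{4997493409}{12371320}\right)} = \frac{1}{\frac{4997493409}{12371320}} = \frac{12371320}{4997493409}$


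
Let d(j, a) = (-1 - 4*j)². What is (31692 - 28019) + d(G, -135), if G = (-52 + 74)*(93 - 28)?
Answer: 32733514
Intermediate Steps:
G = 1430 (G = 22*65 = 1430)
(31692 - 28019) + d(G, -135) = (31692 - 28019) + (1 + 4*1430)² = 3673 + (1 + 5720)² = 3673 + 5721² = 3673 + 32729841 = 32733514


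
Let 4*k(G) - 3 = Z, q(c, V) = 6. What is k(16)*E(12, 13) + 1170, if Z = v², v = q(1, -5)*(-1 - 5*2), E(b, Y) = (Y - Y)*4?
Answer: 1170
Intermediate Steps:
E(b, Y) = 0 (E(b, Y) = 0*4 = 0)
v = -66 (v = 6*(-1 - 5*2) = 6*(-1 - 10) = 6*(-11) = -66)
Z = 4356 (Z = (-66)² = 4356)
k(G) = 4359/4 (k(G) = ¾ + (¼)*4356 = ¾ + 1089 = 4359/4)
k(16)*E(12, 13) + 1170 = (4359/4)*0 + 1170 = 0 + 1170 = 1170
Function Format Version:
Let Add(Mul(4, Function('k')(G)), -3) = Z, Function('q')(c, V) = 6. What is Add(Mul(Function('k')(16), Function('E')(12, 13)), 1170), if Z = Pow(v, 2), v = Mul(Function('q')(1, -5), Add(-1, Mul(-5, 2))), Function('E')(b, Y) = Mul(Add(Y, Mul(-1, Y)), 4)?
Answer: 1170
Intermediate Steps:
Function('E')(b, Y) = 0 (Function('E')(b, Y) = Mul(0, 4) = 0)
v = -66 (v = Mul(6, Add(-1, Mul(-5, 2))) = Mul(6, Add(-1, -10)) = Mul(6, -11) = -66)
Z = 4356 (Z = Pow(-66, 2) = 4356)
Function('k')(G) = Rational(4359, 4) (Function('k')(G) = Add(Rational(3, 4), Mul(Rational(1, 4), 4356)) = Add(Rational(3, 4), 1089) = Rational(4359, 4))
Add(Mul(Function('k')(16), Function('E')(12, 13)), 1170) = Add(Mul(Rational(4359, 4), 0), 1170) = Add(0, 1170) = 1170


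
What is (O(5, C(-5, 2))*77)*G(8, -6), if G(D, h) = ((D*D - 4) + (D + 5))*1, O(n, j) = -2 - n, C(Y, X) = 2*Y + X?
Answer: -39347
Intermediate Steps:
C(Y, X) = X + 2*Y
G(D, h) = 1 + D + D² (G(D, h) = ((D² - 4) + (5 + D))*1 = ((-4 + D²) + (5 + D))*1 = (1 + D + D²)*1 = 1 + D + D²)
(O(5, C(-5, 2))*77)*G(8, -6) = ((-2 - 1*5)*77)*(1 + 8 + 8²) = ((-2 - 5)*77)*(1 + 8 + 64) = -7*77*73 = -539*73 = -39347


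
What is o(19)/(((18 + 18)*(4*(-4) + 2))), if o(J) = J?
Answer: -19/504 ≈ -0.037698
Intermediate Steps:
o(19)/(((18 + 18)*(4*(-4) + 2))) = 19/(((18 + 18)*(4*(-4) + 2))) = 19/((36*(-16 + 2))) = 19/((36*(-14))) = 19/(-504) = 19*(-1/504) = -19/504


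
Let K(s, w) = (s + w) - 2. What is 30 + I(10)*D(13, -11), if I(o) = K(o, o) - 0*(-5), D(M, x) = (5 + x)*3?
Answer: -294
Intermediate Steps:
K(s, w) = -2 + s + w
D(M, x) = 15 + 3*x
I(o) = -2 + 2*o (I(o) = (-2 + o + o) - 0*(-5) = (-2 + 2*o) - 1*0 = (-2 + 2*o) + 0 = -2 + 2*o)
30 + I(10)*D(13, -11) = 30 + (-2 + 2*10)*(15 + 3*(-11)) = 30 + (-2 + 20)*(15 - 33) = 30 + 18*(-18) = 30 - 324 = -294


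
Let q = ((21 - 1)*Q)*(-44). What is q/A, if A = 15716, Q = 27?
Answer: -5940/3929 ≈ -1.5118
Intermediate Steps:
q = -23760 (q = ((21 - 1)*27)*(-44) = (20*27)*(-44) = 540*(-44) = -23760)
q/A = -23760/15716 = -23760*1/15716 = -5940/3929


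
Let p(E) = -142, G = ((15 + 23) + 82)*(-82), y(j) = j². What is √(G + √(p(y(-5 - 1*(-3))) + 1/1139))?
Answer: √(-12765638640 + 1139*I*√184218443)/1139 ≈ 0.060064 + 99.197*I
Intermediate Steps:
G = -9840 (G = (38 + 82)*(-82) = 120*(-82) = -9840)
√(G + √(p(y(-5 - 1*(-3))) + 1/1139)) = √(-9840 + √(-142 + 1/1139)) = √(-9840 + √(-161737/1139)) = √(-9840 + I*√184218443/1139)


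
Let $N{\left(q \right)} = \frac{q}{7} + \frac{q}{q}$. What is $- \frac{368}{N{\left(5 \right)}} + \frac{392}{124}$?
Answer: $- \frac{19670}{93} \approx -211.51$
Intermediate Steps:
$N{\left(q \right)} = 1 + \frac{q}{7}$ ($N{\left(q \right)} = q \frac{1}{7} + 1 = \frac{q}{7} + 1 = 1 + \frac{q}{7}$)
$- \frac{368}{N{\left(5 \right)}} + \frac{392}{124} = - \frac{368}{1 + \frac{1}{7} \cdot 5} + \frac{392}{124} = - \frac{368}{1 + \frac{5}{7}} + 392 \cdot \frac{1}{124} = - \frac{368}{\frac{12}{7}} + \frac{98}{31} = \left(-368\right) \frac{7}{12} + \frac{98}{31} = - \frac{644}{3} + \frac{98}{31} = - \frac{19670}{93}$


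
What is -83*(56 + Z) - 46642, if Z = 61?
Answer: -56353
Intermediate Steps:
-83*(56 + Z) - 46642 = -83*(56 + 61) - 46642 = -83*117 - 46642 = -9711 - 46642 = -56353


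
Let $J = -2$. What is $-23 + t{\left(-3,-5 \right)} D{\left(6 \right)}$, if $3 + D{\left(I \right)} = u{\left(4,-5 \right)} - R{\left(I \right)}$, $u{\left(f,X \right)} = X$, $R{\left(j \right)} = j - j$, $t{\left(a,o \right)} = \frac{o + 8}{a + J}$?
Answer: $- \frac{91}{5} \approx -18.2$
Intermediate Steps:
$t{\left(a,o \right)} = \frac{8 + o}{-2 + a}$ ($t{\left(a,o \right)} = \frac{o + 8}{a - 2} = \frac{8 + o}{-2 + a}$)
$R{\left(j \right)} = 0$
$D{\left(I \right)} = -8$ ($D{\left(I \right)} = -3 - 5 = -8$)
$-23 + t{\left(-3,-5 \right)} D{\left(6 \right)} = -23 + \frac{8 - 5}{-2 - 3} \left(-8\right) = -23 + \frac{1}{-5} \cdot 3 \left(-8\right) = -23 + \left(- \frac{1}{5}\right) 3 \left(-8\right) = -23 - - \frac{24}{5} = -23 + \frac{24}{5} = - \frac{91}{5}$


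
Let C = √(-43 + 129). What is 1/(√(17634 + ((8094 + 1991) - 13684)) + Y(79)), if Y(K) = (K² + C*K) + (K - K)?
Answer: 1/(6241 + √14035 + 79*√86) ≈ 0.00014100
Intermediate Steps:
C = √86 ≈ 9.2736
Y(K) = K² + K*√86 (Y(K) = (K² + √86*K) + (K - K) = (K² + K*√86) + 0 = K² + K*√86)
1/(√(17634 + ((8094 + 1991) - 13684)) + Y(79)) = 1/(√(17634 + ((8094 + 1991) - 13684)) + 79*(79 + √86)) = 1/(√(17634 + (10085 - 13684)) + (6241 + 79*√86)) = 1/(√(17634 - 3599) + (6241 + 79*√86)) = 1/(√14035 + (6241 + 79*√86)) = 1/(6241 + √14035 + 79*√86)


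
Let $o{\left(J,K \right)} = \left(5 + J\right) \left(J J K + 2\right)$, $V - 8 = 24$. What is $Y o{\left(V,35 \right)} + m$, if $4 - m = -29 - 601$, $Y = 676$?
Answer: $896480738$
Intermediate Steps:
$V = 32$ ($V = 8 + 24 = 32$)
$o{\left(J,K \right)} = \left(2 + K J^{2}\right) \left(5 + J\right)$ ($o{\left(J,K \right)} = \left(5 + J\right) \left(J^{2} K + 2\right) = \left(5 + J\right) \left(K J^{2} + 2\right) = \left(5 + J\right) \left(2 + K J^{2}\right) = \left(2 + K J^{2}\right) \left(5 + J\right)$)
$m = 634$ ($m = 4 - \left(-29 - 601\right) = 4 - -630 = 4 + 630 = 634$)
$Y o{\left(V,35 \right)} + m = 676 \left(10 + 2 \cdot 32 + 35 \cdot 32^{3} + 5 \cdot 35 \cdot 32^{2}\right) + 634 = 676 \left(10 + 64 + 35 \cdot 32768 + 5 \cdot 35 \cdot 1024\right) + 634 = 676 \left(10 + 64 + 1146880 + 179200\right) + 634 = 676 \cdot 1326154 + 634 = 896480104 + 634 = 896480738$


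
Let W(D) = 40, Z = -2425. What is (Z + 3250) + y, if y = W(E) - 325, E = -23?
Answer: 540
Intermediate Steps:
y = -285 (y = 40 - 325 = -285)
(Z + 3250) + y = (-2425 + 3250) - 285 = 825 - 285 = 540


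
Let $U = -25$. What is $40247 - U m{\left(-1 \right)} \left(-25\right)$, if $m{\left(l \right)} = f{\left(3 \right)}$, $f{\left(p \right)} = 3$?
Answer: $38372$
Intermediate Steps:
$m{\left(l \right)} = 3$
$40247 - U m{\left(-1 \right)} \left(-25\right) = 40247 - \left(-25\right) 3 \left(-25\right) = 40247 - \left(-75\right) \left(-25\right) = 40247 - 1875 = 38372$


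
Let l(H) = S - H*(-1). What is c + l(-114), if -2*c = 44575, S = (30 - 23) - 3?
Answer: -44795/2 ≈ -22398.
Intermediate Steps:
S = 4 (S = 7 - 3 = 4)
l(H) = 4 + H (l(H) = 4 - H*(-1) = 4 - (-1)*H = 4 + H)
c = -44575/2 (c = -1/2*44575 = -44575/2 ≈ -22288.)
c + l(-114) = -44575/2 + (4 - 114) = -44575/2 - 110 = -44795/2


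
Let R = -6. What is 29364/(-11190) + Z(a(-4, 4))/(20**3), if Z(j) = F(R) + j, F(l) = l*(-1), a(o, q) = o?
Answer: -3914827/1492000 ≈ -2.6239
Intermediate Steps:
F(l) = -l
Z(j) = 6 + j (Z(j) = -1*(-6) + j = 6 + j)
29364/(-11190) + Z(a(-4, 4))/(20**3) = 29364/(-11190) + (6 - 4)/(20**3) = 29364*(-1/11190) + 2/8000 = -4894/1865 + 2*(1/8000) = -4894/1865 + 1/4000 = -3914827/1492000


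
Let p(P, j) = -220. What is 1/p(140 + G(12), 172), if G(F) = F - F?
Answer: -1/220 ≈ -0.0045455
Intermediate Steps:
G(F) = 0
1/p(140 + G(12), 172) = 1/(-220) = -1/220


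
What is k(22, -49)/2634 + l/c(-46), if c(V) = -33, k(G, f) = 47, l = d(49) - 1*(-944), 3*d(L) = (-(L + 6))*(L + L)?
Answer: 2247475/86922 ≈ 25.856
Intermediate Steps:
d(L) = 2*L*(-6 - L)/3 (d(L) = ((-(L + 6))*(L + L))/3 = ((-(6 + L))*(2*L))/3 = ((-6 - L)*(2*L))/3 = (2*L*(-6 - L))/3 = 2*L*(-6 - L)/3)
l = -2558/3 (l = -2/3*49*(6 + 49) - 1*(-944) = -2/3*49*55 + 944 = -5390/3 + 944 = -2558/3 ≈ -852.67)
k(22, -49)/2634 + l/c(-46) = 47/2634 - 2558/3/(-33) = 47*(1/2634) - 2558/3*(-1/33) = 47/2634 + 2558/99 = 2247475/86922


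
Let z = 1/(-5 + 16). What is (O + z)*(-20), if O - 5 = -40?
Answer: 7680/11 ≈ 698.18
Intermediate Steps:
O = -35 (O = 5 - 40 = -35)
z = 1/11 ≈ 0.090909
(O + z)*(-20) = (-35 + 1/11)*(-20) = -384/11*(-20) = 7680/11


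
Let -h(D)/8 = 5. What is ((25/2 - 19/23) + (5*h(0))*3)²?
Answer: 732405969/2116 ≈ 3.4613e+5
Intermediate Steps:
h(D) = -40 (h(D) = -8*5 = -40)
((25/2 - 19/23) + (5*h(0))*3)² = ((25/2 - 19/23) + (5*(-40))*3)² = ((25*(½) - 19*1/23) - 200*3)² = ((25/2 - 19/23) - 600)² = (537/46 - 600)² = (-27063/46)² = 732405969/2116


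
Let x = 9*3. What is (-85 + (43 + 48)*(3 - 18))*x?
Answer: -39150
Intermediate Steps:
x = 27
(-85 + (43 + 48)*(3 - 18))*x = (-85 + (43 + 48)*(3 - 18))*27 = (-85 + 91*(-15))*27 = (-85 - 1365)*27 = -1450*27 = -39150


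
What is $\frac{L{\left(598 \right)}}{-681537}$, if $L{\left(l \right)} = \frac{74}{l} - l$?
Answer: $\frac{178765}{203779563} \approx 0.00087725$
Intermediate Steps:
$L{\left(l \right)} = - l + \frac{74}{l}$
$\frac{L{\left(598 \right)}}{-681537} = \frac{\left(-1\right) 598 + \frac{74}{598}}{-681537} = \left(-598 + 74 \cdot \frac{1}{598}\right) \left(- \frac{1}{681537}\right) = \left(-598 + \frac{37}{299}\right) \left(- \frac{1}{681537}\right) = \left(- \frac{178765}{299}\right) \left(- \frac{1}{681537}\right) = \frac{178765}{203779563}$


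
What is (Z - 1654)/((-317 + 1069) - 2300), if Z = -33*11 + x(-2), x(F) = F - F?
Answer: 2017/1548 ≈ 1.3030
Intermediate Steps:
x(F) = 0
Z = -363 (Z = -33*11 + 0 = -363 + 0 = -363)
(Z - 1654)/((-317 + 1069) - 2300) = (-363 - 1654)/((-317 + 1069) - 2300) = -2017/(752 - 2300) = -2017/(-1548) = -2017*(-1/1548) = 2017/1548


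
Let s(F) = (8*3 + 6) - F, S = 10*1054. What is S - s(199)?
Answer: 10709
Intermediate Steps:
S = 10540
s(F) = 30 - F (s(F) = (24 + 6) - F = 30 - F)
S - s(199) = 10540 - (30 - 1*199) = 10540 - (30 - 199) = 10540 - 1*(-169) = 10540 + 169 = 10709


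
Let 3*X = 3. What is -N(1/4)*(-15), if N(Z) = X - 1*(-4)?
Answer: 75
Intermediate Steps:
X = 1 (X = (⅓)*3 = 1)
N(Z) = 5 (N(Z) = 1 - 1*(-4) = 1 + 4 = 5)
-N(1/4)*(-15) = -1*5*(-15) = -5*(-15) = 75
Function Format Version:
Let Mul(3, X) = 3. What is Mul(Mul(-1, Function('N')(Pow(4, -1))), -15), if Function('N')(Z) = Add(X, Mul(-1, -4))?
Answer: 75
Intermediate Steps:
X = 1 (X = Mul(Rational(1, 3), 3) = 1)
Function('N')(Z) = 5 (Function('N')(Z) = Add(1, Mul(-1, -4)) = Add(1, 4) = 5)
Mul(Mul(-1, Function('N')(Pow(4, -1))), -15) = Mul(Mul(-1, 5), -15) = Mul(-5, -15) = 75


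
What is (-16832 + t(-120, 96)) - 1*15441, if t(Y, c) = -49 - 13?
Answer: -32335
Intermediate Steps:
t(Y, c) = -62
(-16832 + t(-120, 96)) - 1*15441 = (-16832 - 62) - 1*15441 = -16894 - 15441 = -32335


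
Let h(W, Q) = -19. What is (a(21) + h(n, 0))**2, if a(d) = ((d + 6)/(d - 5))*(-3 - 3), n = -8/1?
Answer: 54289/64 ≈ 848.27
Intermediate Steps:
n = -8 (n = -8*1 = -8)
a(d) = -6*(6 + d)/(-5 + d) (a(d) = ((6 + d)/(-5 + d))*(-6) = -6*(6 + d)/(-5 + d))
(a(21) + h(n, 0))**2 = (6*(-6 - 1*21)/(-5 + 21) - 19)**2 = (6*(-6 - 21)/16 - 19)**2 = (6*(1/16)*(-27) - 19)**2 = (-81/8 - 19)**2 = (-233/8)**2 = 54289/64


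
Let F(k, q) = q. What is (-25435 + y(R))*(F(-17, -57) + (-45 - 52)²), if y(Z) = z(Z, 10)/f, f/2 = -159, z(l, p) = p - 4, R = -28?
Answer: -12607019712/53 ≈ -2.3787e+8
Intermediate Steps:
z(l, p) = -4 + p
f = -318 (f = 2*(-159) = -318)
y(Z) = -1/53 (y(Z) = (-4 + 10)/(-318) = 6*(-1/318) = -1/53)
(-25435 + y(R))*(F(-17, -57) + (-45 - 52)²) = (-25435 - 1/53)*(-57 + (-45 - 52)²) = -1348056*(-57 + (-97)²)/53 = -1348056*(-57 + 9409)/53 = -1348056/53*9352 = -12607019712/53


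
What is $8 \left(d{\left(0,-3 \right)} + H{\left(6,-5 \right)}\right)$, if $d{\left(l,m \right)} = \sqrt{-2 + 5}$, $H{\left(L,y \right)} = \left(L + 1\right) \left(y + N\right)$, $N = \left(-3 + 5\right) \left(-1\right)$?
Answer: $-392 + 8 \sqrt{3} \approx -378.14$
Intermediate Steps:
$N = -2$ ($N = 2 \left(-1\right) = -2$)
$H{\left(L,y \right)} = \left(1 + L\right) \left(-2 + y\right)$ ($H{\left(L,y \right)} = \left(L + 1\right) \left(y - 2\right) = \left(1 + L\right) \left(-2 + y\right)$)
$d{\left(l,m \right)} = \sqrt{3}$
$8 \left(d{\left(0,-3 \right)} + H{\left(6,-5 \right)}\right) = 8 \left(\sqrt{3} - 49\right) = 8 \left(-49 + \sqrt{3}\right) = -392 + 8 \sqrt{3}$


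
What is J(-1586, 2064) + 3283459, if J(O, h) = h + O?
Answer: 3283937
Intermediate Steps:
J(O, h) = O + h
J(-1586, 2064) + 3283459 = (-1586 + 2064) + 3283459 = 478 + 3283459 = 3283937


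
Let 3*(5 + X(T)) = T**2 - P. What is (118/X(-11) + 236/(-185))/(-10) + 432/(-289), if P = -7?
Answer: -50764579/30207725 ≈ -1.6805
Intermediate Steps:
X(T) = -8/3 + T**2/3 (X(T) = -5 + (T**2 - 1*(-7))/3 = -5 + (T**2 + 7)/3 = -5 + (7 + T**2)/3 = -5 + (7/3 + T**2/3) = -8/3 + T**2/3)
(118/X(-11) + 236/(-185))/(-10) + 432/(-289) = (118/(-8/3 + (1/3)*(-11)**2) + 236/(-185))/(-10) + 432/(-289) = (118/(-8/3 + (1/3)*121) + 236*(-1/185))*(-1/10) + 432*(-1/289) = (118/(-8/3 + 121/3) - 236/185)*(-1/10) - 432/289 = (118/(113/3) - 236/185)*(-1/10) - 432/289 = (118*(3/113) - 236/185)*(-1/10) - 432/289 = (354/113 - 236/185)*(-1/10) - 432/289 = (38822/20905)*(-1/10) - 432/289 = -19411/104525 - 432/289 = -50764579/30207725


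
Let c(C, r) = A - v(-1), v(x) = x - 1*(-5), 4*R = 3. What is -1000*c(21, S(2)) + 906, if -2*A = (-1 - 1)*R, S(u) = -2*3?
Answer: 4156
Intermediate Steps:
R = ¾ (R = (¼)*3 = ¾ ≈ 0.75000)
v(x) = 5 + x (v(x) = x + 5 = 5 + x)
S(u) = -6
A = ¾ (A = -(-1 - 1)*3/(2*4) = -(-1)*3/4 = -½*(-3/2) = ¾ ≈ 0.75000)
c(C, r) = -13/4 (c(C, r) = ¾ - (5 - 1) = ¾ - 1*4 = ¾ - 4 = -13/4)
-1000*c(21, S(2)) + 906 = -1000*(-13/4) + 906 = 3250 + 906 = 4156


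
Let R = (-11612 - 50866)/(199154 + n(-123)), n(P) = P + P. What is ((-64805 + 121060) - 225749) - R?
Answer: -16856825037/99454 ≈ -1.6949e+5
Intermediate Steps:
n(P) = 2*P
R = -31239/99454 (R = (-11612 - 50866)/(199154 + 2*(-123)) = -62478/(199154 - 246) = -62478/198908 = -62478*1/198908 = -31239/99454 ≈ -0.31411)
((-64805 + 121060) - 225749) - R = ((-64805 + 121060) - 225749) - 1*(-31239/99454) = (56255 - 225749) + 31239/99454 = -169494 + 31239/99454 = -16856825037/99454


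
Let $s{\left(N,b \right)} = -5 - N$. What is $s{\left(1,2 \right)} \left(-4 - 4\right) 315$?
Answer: $15120$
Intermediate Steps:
$s{\left(1,2 \right)} \left(-4 - 4\right) 315 = \left(-5 - 1\right) \left(-4 - 4\right) 315 = \left(-5 - 1\right) \left(-8\right) 315 = \left(-6\right) \left(-8\right) 315 = 48 \cdot 315 = 15120$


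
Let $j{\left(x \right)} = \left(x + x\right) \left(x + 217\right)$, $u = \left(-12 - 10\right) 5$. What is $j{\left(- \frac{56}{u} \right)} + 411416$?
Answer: $\frac{1245203328}{3025} \approx 4.1164 \cdot 10^{5}$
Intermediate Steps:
$u = -110$ ($u = \left(-22\right) 5 = -110$)
$j{\left(x \right)} = 2 x \left(217 + x\right)$
$j{\left(- \frac{56}{u} \right)} + 411416 = 2 \left(- \frac{56}{-110}\right) \left(217 - \frac{56}{-110}\right) + 411416 = 2 \left(\left(-56\right) \left(- \frac{1}{110}\right)\right) \left(217 - - \frac{28}{55}\right) + 411416 = 2 \cdot \frac{28}{55} \left(217 + \frac{28}{55}\right) + 411416 = 2 \cdot \frac{28}{55} \cdot \frac{11963}{55} + 411416 = \frac{669928}{3025} + 411416 = \frac{1245203328}{3025}$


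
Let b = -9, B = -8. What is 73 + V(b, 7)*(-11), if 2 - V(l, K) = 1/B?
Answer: 397/8 ≈ 49.625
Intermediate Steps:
V(l, K) = 17/8 (V(l, K) = 2 - 1/(-8) = 2 - 1*(-1/8) = 2 + 1/8 = 17/8)
73 + V(b, 7)*(-11) = 73 + (17/8)*(-11) = 73 - 187/8 = 397/8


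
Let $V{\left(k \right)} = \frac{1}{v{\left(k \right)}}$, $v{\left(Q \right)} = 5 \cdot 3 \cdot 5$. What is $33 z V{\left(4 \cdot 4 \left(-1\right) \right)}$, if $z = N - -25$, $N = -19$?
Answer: $\frac{66}{25} \approx 2.64$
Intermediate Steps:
$v{\left(Q \right)} = 75$ ($v{\left(Q \right)} = 15 \cdot 5 = 75$)
$V{\left(k \right)} = \frac{1}{75}$
$z = 6$ ($z = -19 - -25 = -19 + 25 = 6$)
$33 z V{\left(4 \cdot 4 \left(-1\right) \right)} = 33 \cdot 6 \cdot \frac{1}{75} = 198 \cdot \frac{1}{75} = \frac{66}{25}$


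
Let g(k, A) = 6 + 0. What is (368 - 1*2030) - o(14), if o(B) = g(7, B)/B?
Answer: -11637/7 ≈ -1662.4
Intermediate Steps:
g(k, A) = 6
o(B) = 6/B
(368 - 1*2030) - o(14) = (368 - 1*2030) - 6/14 = (368 - 2030) - 6/14 = -1662 - 1*3/7 = -1662 - 3/7 = -11637/7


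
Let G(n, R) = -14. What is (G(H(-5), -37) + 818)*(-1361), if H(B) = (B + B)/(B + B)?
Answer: -1094244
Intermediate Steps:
H(B) = 1 (H(B) = (2*B)/((2*B)) = (2*B)*(1/(2*B)) = 1)
(G(H(-5), -37) + 818)*(-1361) = (-14 + 818)*(-1361) = 804*(-1361) = -1094244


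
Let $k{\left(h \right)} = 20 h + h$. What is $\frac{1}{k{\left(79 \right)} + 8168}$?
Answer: $\frac{1}{9827} \approx 0.00010176$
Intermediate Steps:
$k{\left(h \right)} = 21 h$
$\frac{1}{k{\left(79 \right)} + 8168} = \frac{1}{21 \cdot 79 + 8168} = \frac{1}{1659 + 8168} = \frac{1}{9827}$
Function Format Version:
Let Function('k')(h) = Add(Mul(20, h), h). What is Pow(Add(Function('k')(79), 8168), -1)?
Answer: Rational(1, 9827) ≈ 0.00010176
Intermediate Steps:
Function('k')(h) = Mul(21, h)
Pow(Add(Function('k')(79), 8168), -1) = Pow(Add(Mul(21, 79), 8168), -1) = Pow(Add(1659, 8168), -1) = Pow(9827, -1) = Rational(1, 9827)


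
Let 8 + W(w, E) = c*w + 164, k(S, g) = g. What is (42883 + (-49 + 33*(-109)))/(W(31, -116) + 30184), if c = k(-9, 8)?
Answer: 13079/10196 ≈ 1.2828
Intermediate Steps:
c = 8
W(w, E) = 156 + 8*w (W(w, E) = -8 + (8*w + 164) = -8 + (164 + 8*w) = 156 + 8*w)
(42883 + (-49 + 33*(-109)))/(W(31, -116) + 30184) = (42883 + (-49 + 33*(-109)))/((156 + 8*31) + 30184) = (42883 + (-49 - 3597))/((156 + 248) + 30184) = (42883 - 3646)/(404 + 30184) = 39237/30588 = 39237*(1/30588) = 13079/10196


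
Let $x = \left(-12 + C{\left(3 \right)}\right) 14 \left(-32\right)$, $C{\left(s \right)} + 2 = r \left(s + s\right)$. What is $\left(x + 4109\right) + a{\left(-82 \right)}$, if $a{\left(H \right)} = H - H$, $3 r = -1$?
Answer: $11277$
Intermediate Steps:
$r = - \frac{1}{3}$ ($r = \frac{1}{3} \left(-1\right) = - \frac{1}{3} \approx -0.33333$)
$C{\left(s \right)} = -2 - \frac{2 s}{3}$ ($C{\left(s \right)} = -2 - \frac{s + s}{3} = -2 - \frac{2 s}{3}$)
$a{\left(H \right)} = 0$
$x = 7168$ ($x = \left(-12 - 4\right) 14 \left(-32\right) = \left(-16\right) 14 \left(-32\right) = \left(-224\right) \left(-32\right) = 7168$)
$\left(x + 4109\right) + a{\left(-82 \right)} = \left(7168 + 4109\right) + 0 = 11277 + 0 = 11277$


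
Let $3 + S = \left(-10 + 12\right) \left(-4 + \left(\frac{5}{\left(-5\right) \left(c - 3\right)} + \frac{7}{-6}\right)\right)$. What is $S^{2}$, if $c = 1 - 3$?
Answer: $\frac{37636}{225} \approx 167.27$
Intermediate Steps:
$c = -2$
$S = - \frac{194}{15}$ ($S = -3 + \left(-10 + 12\right) \left(-4 + \left(\frac{5}{\left(-5\right) \left(-2 - 3\right)} + \frac{7}{-6}\right)\right) = -3 + 2 \left(-4 + \left(\frac{5}{\left(-5\right) \left(-5\right)} + 7 \left(- \frac{1}{6}\right)\right)\right) = -3 + 2 \left(-4 - \left(\frac{7}{6} - \frac{5}{25}\right)\right) = -3 + 2 \left(-4 + \left(5 \cdot \frac{1}{25} - \frac{7}{6}\right)\right) = -3 + 2 \left(-4 + \left(\frac{1}{5} - \frac{7}{6}\right)\right) = -3 + 2 \left(-4 - \frac{29}{30}\right) = -3 + 2 \left(- \frac{149}{30}\right) = -3 - \frac{149}{15} = - \frac{194}{15} \approx -12.933$)
$S^{2} = \left(- \frac{194}{15}\right)^{2} = \frac{37636}{225}$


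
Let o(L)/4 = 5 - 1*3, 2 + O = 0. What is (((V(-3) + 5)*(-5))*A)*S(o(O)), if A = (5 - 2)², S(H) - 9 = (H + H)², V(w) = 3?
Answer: -95400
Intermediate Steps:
O = -2 (O = -2 + 0 = -2)
o(L) = 8 (o(L) = 4*(5 - 1*3) = 4*(5 - 3) = 4*2 = 8)
S(H) = 9 + 4*H² (S(H) = 9 + (H + H)² = 9 + (2*H)² = 9 + 4*H²)
A = 9 (A = 3² = 9)
(((V(-3) + 5)*(-5))*A)*S(o(O)) = (((3 + 5)*(-5))*9)*(9 + 4*8²) = ((8*(-5))*9)*(9 + 4*64) = (-40*9)*(9 + 256) = -360*265 = -95400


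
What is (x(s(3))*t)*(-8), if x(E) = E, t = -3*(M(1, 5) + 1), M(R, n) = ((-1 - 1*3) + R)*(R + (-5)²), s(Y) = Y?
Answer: -5544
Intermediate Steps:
M(R, n) = (-4 + R)*(25 + R) (M(R, n) = ((-1 - 3) + R)*(R + 25) = (-4 + R)*(25 + R))
t = 231 (t = -3*((-100 + 1² + 21*1) + 1) = -3*((-100 + 1 + 21) + 1) = -3*(-78 + 1) = -3*(-77) = 231)
(x(s(3))*t)*(-8) = (3*231)*(-8) = 693*(-8) = -5544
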